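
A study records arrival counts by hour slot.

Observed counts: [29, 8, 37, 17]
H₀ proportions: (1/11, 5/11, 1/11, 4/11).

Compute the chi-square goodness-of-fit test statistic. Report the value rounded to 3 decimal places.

test statistic = 186.424

n = 91; E_i = n·p_i = [8.27, 41.36, 8.27, 33.09]
χ² = (29−8.27)²/8.27 + (8−41.36)²/41.36 + (37−8.27)²/8.27 + (17−33.09)²/33.09 = 186.4236
df = 3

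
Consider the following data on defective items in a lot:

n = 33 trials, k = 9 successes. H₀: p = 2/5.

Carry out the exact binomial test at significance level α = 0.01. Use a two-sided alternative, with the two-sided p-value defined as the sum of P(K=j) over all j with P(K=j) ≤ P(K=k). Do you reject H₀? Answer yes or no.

reject H₀: no

Exact binomial: n=33, k=9, p₀=2/5=0.4000
P(X=j) = C(n,j)·p₀^j·(1−p₀)^(n−j); p = Σ P(X=j) over j with P(X=j) ≤ P(X=9)
p-value (two-sided) = 0.15687
At α=0.01: p ≥ α → fail to reject H₀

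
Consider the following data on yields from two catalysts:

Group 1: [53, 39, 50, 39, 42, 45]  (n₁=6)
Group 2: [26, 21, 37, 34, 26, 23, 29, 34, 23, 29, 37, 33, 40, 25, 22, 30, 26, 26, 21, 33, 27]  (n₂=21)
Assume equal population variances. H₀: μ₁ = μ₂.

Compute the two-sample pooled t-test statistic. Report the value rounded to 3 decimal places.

test statistic = 6.095

x̄₁=44.667, s₁=5.820, n₁=6
x̄₂=28.667, s₂=5.633, n₂=21
s_p² = [5·5.820² + 20·5.633²]/25 = 32.1600
SE = √(s_p²·(1/6+1/21)) = 2.6252
t = (44.667−28.667)/2.6252 = 6.0949
df = 25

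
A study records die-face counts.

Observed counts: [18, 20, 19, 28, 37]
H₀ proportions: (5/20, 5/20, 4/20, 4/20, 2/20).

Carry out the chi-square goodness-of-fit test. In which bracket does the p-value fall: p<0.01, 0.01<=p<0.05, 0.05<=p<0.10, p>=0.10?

p-value bracket: p<0.01

n = 122; E_i = n·p_i = [30.50, 30.50, 24.40, 24.40, 12.20]
χ² = (18−30.50)²/30.50 + (20−30.50)²/30.50 + (19−24.40)²/24.40 + (28−24.40)²/24.40 + (37−12.20)²/12.20 = 60.8770
df = 4
p-value (upper-tail) = 0.00000
→ bracket: p<0.01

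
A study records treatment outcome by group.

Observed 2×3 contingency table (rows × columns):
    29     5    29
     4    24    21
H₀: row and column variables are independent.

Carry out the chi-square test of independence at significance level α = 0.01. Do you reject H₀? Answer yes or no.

Row totals [63, 49], col totals [33, 29, 50], n=112
χ² = (29−18.56)²/18.56 + (5−16.31)²/16.31 + (29−28.12)²/28.12 + (4−14.44)²/14.44 + (24−12.69)²/12.69 + (21−21.88)²/21.88 = 31.4084
df = 2
p-value (upper-tail) = 0.00000
At α=0.01: p < α → reject H₀

reject H₀: yes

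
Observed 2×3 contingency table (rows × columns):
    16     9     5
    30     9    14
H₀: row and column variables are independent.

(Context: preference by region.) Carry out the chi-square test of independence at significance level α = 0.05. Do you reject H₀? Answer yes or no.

Row totals [30, 53], col totals [46, 18, 19], n=83
χ² = (16−16.63)²/16.63 + (9−6.51)²/6.51 + (5−6.87)²/6.87 + (30−29.37)²/29.37 + (9−11.49)²/11.49 + (14−12.13)²/12.13 = 2.3294
df = 2
p-value (upper-tail) = 0.31202
At α=0.05: p ≥ α → fail to reject H₀

reject H₀: no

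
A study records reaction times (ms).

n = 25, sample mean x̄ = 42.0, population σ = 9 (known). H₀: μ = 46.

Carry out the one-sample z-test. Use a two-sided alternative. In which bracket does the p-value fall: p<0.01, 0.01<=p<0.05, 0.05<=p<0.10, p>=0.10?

SE = σ/√n = 9/√25 = 1.8000
z = (x̄−μ₀)/SE = (42.0−46)/1.8000 = -2.2222
p-value (two-sided) = 0.02627
→ bracket: 0.01<=p<0.05

p-value bracket: 0.01<=p<0.05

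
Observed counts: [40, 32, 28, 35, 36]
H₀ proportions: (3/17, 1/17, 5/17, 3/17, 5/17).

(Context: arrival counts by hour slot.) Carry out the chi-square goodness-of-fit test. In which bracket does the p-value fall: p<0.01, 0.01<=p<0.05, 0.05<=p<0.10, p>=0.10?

p-value bracket: p<0.01

n = 171; E_i = n·p_i = [30.18, 10.06, 50.29, 30.18, 50.29]
χ² = (40−30.18)²/30.18 + (32−10.06)²/10.06 + (28−50.29)²/50.29 + (35−30.18)²/30.18 + (36−50.29)²/50.29 = 65.7739
df = 4
p-value (upper-tail) = 0.00000
→ bracket: p<0.01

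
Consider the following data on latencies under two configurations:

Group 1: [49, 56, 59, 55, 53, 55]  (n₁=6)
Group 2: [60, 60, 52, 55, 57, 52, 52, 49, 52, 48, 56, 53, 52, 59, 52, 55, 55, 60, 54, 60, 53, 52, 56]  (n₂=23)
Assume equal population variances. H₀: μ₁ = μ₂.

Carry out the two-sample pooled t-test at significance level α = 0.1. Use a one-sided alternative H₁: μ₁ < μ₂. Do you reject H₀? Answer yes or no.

reject H₀: no

x̄₁=54.500, s₁=3.332, n₁=6
x̄₂=54.522, s₂=3.527, n₂=23
s_p² = [5·3.332² + 22·3.527²]/27 = 12.1940
SE = √(s_p²·(1/6+1/23)) = 1.6008
t = (54.500−54.522)/1.6008 = -0.0136
df = 27
p-value (one-sided, H₁ less) = 0.49463
At α=0.1: p ≥ α → fail to reject H₀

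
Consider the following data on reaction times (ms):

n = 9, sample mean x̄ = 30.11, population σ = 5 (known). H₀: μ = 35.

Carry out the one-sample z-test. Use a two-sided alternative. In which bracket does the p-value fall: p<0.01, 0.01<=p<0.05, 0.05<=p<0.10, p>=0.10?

p-value bracket: p<0.01

SE = σ/√n = 5/√9 = 1.6667
z = (x̄−μ₀)/SE = (30.11−35)/1.6667 = -2.9340
p-value (two-sided) = 0.00335
→ bracket: p<0.01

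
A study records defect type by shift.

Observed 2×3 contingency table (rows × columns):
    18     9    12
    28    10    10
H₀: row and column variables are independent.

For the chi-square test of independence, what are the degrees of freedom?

df = (r−1)(c−1) = (2−1)·(3−1) = 2

degrees of freedom = 2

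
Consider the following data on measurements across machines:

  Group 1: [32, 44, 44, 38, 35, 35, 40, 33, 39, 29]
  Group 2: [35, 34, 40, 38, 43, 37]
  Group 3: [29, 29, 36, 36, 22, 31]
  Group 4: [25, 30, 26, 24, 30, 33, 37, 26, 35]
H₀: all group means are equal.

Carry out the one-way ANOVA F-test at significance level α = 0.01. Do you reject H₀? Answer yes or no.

Group means [36.90, 37.83, 30.50, 29.56], grand mean 33.710
SSB = Σnᵢ(x̄ᵢ−x̄)² = 420.932; SSW = ΣΣ(x−x̄ᵢ)² = 591.456
MSB = 420.932/3 = 140.3105; MSW = 591.456/27 = 21.9058
F = MSB/MSW = 6.4052
df = (3, 27)
p-value (upper-tail) = 0.00203
At α=0.01: p < α → reject H₀

reject H₀: yes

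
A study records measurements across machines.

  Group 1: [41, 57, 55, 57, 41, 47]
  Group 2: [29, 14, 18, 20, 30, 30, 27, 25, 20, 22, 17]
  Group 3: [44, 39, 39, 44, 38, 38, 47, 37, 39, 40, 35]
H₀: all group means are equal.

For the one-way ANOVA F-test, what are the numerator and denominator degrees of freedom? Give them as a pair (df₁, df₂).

degrees of freedom = [2, 25]

k = 3 groups, N = 28 total
df = (k−1, N−k) = (3−1, 28−3) = (2, 25)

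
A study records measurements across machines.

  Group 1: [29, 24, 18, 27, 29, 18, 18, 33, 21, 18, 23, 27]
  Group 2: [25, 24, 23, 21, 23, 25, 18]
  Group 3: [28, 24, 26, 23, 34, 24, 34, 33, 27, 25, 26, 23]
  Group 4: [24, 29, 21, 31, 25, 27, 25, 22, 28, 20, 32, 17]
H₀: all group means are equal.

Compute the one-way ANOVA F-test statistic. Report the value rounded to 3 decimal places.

test statistic = 1.986

Group means [23.75, 22.71, 27.25, 25.08], grand mean 24.930
SSB = Σnᵢ(x̄ᵢ−x̄)² = 115.945; SSW = ΣΣ(x−x̄ᵢ)² = 758.845
MSB = 115.945/3 = 38.6485; MSW = 758.845/39 = 19.4576
F = MSB/MSW = 1.9863
df = (3, 39)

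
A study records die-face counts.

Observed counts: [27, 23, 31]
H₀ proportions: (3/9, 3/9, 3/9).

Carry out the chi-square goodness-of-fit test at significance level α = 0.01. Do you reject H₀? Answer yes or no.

reject H₀: no

n = 81; E_i = n·p_i = [27.00, 27.00, 27.00]
χ² = (27−27.00)²/27.00 + (23−27.00)²/27.00 + (31−27.00)²/27.00 = 1.1852
df = 2
p-value (upper-tail) = 0.55289
At α=0.01: p ≥ α → fail to reject H₀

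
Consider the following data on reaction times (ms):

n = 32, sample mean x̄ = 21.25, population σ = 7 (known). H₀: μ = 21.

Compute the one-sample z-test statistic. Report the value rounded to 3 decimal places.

SE = σ/√n = 7/√32 = 1.2374
z = (x̄−μ₀)/SE = (21.25−21)/1.2374 = 0.2020

test statistic = 0.202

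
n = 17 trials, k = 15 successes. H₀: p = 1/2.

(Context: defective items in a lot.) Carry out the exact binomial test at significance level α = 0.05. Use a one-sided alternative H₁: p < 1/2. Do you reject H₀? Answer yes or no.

Exact binomial: n=17, k=15, p₀=1/2=0.5000
P(X≤15) from Σ C(n,i)·p₀^i·(1−p₀)^(n−i)
p-value (one-sided, H₁ less) = 0.99986
At α=0.05: p ≥ α → fail to reject H₀

reject H₀: no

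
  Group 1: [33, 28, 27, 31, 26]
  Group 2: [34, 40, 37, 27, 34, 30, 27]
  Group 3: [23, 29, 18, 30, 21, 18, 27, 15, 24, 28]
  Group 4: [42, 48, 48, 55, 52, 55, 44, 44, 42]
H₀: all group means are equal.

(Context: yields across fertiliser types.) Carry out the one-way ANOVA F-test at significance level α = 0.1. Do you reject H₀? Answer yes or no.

reject H₀: yes

Group means [29.00, 32.71, 23.30, 47.78], grand mean 33.452
SSB = Σnᵢ(x̄ᵢ−x̄)² = 2980.593; SSW = ΣΣ(x−x̄ᵢ)² = 643.084
MSB = 2980.593/3 = 993.5311; MSW = 643.084/27 = 23.8179
F = MSB/MSW = 41.7136
df = (3, 27)
p-value (upper-tail) = 0.00000
At α=0.1: p < α → reject H₀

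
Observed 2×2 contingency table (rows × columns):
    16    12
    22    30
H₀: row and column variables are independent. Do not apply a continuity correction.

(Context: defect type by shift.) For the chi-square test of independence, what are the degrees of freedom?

df = (r−1)(c−1) = (2−1)·(2−1) = 1

degrees of freedom = 1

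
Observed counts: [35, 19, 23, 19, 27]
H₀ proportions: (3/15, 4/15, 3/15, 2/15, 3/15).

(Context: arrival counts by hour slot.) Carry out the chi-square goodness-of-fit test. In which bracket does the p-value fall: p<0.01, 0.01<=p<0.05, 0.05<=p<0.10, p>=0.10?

p-value bracket: 0.01<=p<0.05

n = 123; E_i = n·p_i = [24.60, 32.80, 24.60, 16.40, 24.60]
χ² = (35−24.60)²/24.60 + (19−32.80)²/32.80 + (23−24.60)²/24.60 + (19−16.40)²/16.40 + (27−24.60)²/24.60 = 10.9533
df = 4
p-value (upper-tail) = 0.02709
→ bracket: 0.01<=p<0.05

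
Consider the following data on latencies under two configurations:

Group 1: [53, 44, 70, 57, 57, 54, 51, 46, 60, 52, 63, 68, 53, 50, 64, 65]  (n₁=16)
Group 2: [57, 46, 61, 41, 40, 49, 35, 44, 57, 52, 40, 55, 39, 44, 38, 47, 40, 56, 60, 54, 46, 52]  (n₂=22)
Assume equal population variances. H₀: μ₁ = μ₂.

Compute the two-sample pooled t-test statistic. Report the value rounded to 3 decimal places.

x̄₁=56.688, s₁=7.692, n₁=16
x̄₂=47.864, s₂=7.833, n₂=22
s_p² = [15·7.692² + 21·7.833²]/36 = 60.4452
SE = √(s_p²·(1/16+1/22)) = 2.5545
t = (56.688−47.864)/2.5545 = 3.4543
df = 36

test statistic = 3.454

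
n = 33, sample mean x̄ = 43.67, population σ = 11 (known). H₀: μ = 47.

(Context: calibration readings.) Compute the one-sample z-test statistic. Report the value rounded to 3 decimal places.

test statistic = -1.739

SE = σ/√n = 11/√33 = 1.9149
z = (x̄−μ₀)/SE = (43.67−47)/1.9149 = -1.7390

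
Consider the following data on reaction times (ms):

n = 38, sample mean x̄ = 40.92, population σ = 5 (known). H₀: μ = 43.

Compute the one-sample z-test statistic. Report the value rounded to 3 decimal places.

SE = σ/√n = 5/√38 = 0.8111
z = (x̄−μ₀)/SE = (40.92−43)/0.8111 = -2.5644

test statistic = -2.564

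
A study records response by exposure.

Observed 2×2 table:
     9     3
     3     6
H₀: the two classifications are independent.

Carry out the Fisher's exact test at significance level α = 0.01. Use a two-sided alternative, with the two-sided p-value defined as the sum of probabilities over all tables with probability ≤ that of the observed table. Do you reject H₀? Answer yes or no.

Margins: r₁=12, r₂=9, c₁=12, c₂=9, n=21
p_obs = C(12,9)·C(9,3)/C(21,12); sum pmf over tables with pmf ≤ p_obs
p-value (two-sided) = 0.08723
At α=0.01: p ≥ α → fail to reject H₀

reject H₀: no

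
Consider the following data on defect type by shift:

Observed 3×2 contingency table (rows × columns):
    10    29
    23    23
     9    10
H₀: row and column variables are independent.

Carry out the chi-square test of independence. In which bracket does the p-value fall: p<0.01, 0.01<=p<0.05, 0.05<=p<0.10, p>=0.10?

Row totals [39, 46, 19], col totals [42, 62], n=104
χ² = (10−15.75)²/15.75 + (29−23.25)²/23.25 + (23−18.58)²/18.58 + (23−27.42)²/27.42 + (9−7.67)²/7.67 + (10−11.33)²/11.33 = 5.6727
df = 2
p-value (upper-tail) = 0.05864
→ bracket: 0.05<=p<0.10

p-value bracket: 0.05<=p<0.10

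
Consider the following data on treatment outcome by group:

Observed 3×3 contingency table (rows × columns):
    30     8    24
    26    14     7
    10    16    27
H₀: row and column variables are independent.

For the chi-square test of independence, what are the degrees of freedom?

degrees of freedom = 4

df = (r−1)(c−1) = (3−1)·(3−1) = 4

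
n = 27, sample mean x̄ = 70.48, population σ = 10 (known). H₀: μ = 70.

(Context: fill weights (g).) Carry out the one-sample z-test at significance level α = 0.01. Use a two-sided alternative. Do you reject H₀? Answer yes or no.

SE = σ/√n = 10/√27 = 1.9245
z = (x̄−μ₀)/SE = (70.48−70)/1.9245 = 0.2494
p-value (two-sided) = 0.80304
At α=0.01: p ≥ α → fail to reject H₀

reject H₀: no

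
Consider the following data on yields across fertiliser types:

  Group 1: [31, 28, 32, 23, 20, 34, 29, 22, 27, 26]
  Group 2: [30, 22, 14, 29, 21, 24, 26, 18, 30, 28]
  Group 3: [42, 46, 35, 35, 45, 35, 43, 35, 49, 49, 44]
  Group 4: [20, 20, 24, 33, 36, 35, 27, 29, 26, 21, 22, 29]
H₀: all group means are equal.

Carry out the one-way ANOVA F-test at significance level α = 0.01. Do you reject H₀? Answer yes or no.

reject H₀: yes

Group means [27.20, 24.20, 41.64, 26.83], grand mean 30.093
SSB = Σnᵢ(x̄ᵢ−x̄)² = 2024.216; SSW = ΣΣ(x−x̄ᵢ)² = 1131.412
MSB = 2024.216/3 = 674.7386; MSW = 1131.412/39 = 29.0106
F = MSB/MSW = 23.2584
df = (3, 39)
p-value (upper-tail) = 0.00000
At α=0.01: p < α → reject H₀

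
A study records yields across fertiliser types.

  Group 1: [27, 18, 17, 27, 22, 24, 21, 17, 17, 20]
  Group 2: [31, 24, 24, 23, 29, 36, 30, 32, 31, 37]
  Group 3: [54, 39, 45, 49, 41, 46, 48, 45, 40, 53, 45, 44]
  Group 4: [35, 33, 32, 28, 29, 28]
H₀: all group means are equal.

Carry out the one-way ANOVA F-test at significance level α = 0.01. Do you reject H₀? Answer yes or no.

Group means [21.00, 29.70, 45.75, 30.83], grand mean 32.658
SSB = Σnᵢ(x̄ᵢ−x̄)² = 3523.369; SSW = ΣΣ(x−x̄ᵢ)² = 637.183
MSB = 3523.369/3 = 1174.4564; MSW = 637.183/34 = 18.7407
F = MSB/MSW = 62.6688
df = (3, 34)
p-value (upper-tail) = 0.00000
At α=0.01: p < α → reject H₀

reject H₀: yes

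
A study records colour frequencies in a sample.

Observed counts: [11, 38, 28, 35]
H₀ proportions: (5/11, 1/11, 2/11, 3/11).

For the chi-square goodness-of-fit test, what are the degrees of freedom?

df = k − 1 = 4 − 1 = 3

degrees of freedom = 3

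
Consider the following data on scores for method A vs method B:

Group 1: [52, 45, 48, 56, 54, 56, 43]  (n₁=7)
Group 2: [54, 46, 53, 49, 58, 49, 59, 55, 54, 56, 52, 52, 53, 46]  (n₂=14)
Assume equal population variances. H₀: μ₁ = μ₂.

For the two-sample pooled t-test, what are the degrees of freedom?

df = n₁ + n₂ − 2 = 7 + 14 − 2 = 19

degrees of freedom = 19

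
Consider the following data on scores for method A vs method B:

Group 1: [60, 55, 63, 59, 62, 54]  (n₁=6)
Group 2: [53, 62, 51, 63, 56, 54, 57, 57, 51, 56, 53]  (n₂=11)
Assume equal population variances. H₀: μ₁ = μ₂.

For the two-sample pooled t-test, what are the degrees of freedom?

degrees of freedom = 15

df = n₁ + n₂ − 2 = 6 + 11 − 2 = 15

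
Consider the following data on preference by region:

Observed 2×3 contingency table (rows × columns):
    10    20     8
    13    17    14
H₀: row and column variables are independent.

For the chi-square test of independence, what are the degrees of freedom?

degrees of freedom = 2

df = (r−1)(c−1) = (2−1)·(3−1) = 2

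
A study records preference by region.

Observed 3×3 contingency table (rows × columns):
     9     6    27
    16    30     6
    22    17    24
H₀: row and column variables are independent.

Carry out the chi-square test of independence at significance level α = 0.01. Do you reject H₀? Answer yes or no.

Row totals [42, 52, 63], col totals [47, 53, 57], n=157
χ² = (9−12.57)²/12.57 + (6−14.18)²/14.18 + (27−15.25)²/15.25 + (16−15.57)²/15.57 + (30−17.55)²/17.55 + (6−18.88)²/18.88 + (22−18.86)²/18.86 + (17−21.27)²/21.27 + (24−22.87)²/22.87 = 33.8463
df = 4
p-value (upper-tail) = 0.00000
At α=0.01: p < α → reject H₀

reject H₀: yes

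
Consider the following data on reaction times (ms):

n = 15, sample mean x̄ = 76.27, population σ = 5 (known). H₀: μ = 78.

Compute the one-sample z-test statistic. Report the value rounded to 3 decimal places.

SE = σ/√n = 5/√15 = 1.2910
z = (x̄−μ₀)/SE = (76.27−78)/1.2910 = -1.3401

test statistic = -1.340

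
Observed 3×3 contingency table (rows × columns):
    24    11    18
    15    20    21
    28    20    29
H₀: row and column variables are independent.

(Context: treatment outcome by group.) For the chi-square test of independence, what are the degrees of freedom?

degrees of freedom = 4

df = (r−1)(c−1) = (3−1)·(3−1) = 4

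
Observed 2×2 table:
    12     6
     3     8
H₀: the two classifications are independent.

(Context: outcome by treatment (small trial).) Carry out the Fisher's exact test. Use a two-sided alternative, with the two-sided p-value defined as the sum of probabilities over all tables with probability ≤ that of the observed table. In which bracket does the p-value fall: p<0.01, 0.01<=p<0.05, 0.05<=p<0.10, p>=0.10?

p-value bracket: 0.05<=p<0.10

Margins: r₁=18, r₂=11, c₁=15, c₂=14, n=29
p_obs = C(18,12)·C(11,3)/C(29,15); sum pmf over tables with pmf ≤ p_obs
p-value (two-sided) = 0.06043
→ bracket: 0.05<=p<0.10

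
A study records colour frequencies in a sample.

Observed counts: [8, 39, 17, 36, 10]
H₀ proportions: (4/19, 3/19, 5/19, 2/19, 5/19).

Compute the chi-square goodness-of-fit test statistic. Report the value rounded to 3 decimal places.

test statistic = 105.702

n = 110; E_i = n·p_i = [23.16, 17.37, 28.95, 11.58, 28.95]
χ² = (8−23.16)²/23.16 + (39−17.37)²/17.37 + (17−28.95)²/28.95 + (36−11.58)²/11.58 + (10−28.95)²/28.95 = 105.7018
df = 4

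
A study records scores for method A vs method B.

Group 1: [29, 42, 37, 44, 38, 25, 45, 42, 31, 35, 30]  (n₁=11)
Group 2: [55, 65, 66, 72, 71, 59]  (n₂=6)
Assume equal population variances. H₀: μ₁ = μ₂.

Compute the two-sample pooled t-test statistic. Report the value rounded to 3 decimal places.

test statistic = -8.367

x̄₁=36.182, s₁=6.735, n₁=11
x̄₂=64.667, s₂=6.653, n₂=6
s_p² = [10·6.735² + 5·6.653²]/15 = 44.9980
SE = √(s_p²·(1/11+1/6)) = 3.4045
t = (36.182−64.667)/3.4045 = -8.3669
df = 15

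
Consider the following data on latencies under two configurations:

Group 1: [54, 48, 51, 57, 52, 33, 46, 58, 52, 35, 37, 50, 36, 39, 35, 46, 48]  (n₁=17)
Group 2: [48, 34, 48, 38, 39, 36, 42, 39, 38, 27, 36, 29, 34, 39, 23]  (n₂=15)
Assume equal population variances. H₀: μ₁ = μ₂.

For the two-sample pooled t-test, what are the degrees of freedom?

degrees of freedom = 30

df = n₁ + n₂ − 2 = 17 + 15 − 2 = 30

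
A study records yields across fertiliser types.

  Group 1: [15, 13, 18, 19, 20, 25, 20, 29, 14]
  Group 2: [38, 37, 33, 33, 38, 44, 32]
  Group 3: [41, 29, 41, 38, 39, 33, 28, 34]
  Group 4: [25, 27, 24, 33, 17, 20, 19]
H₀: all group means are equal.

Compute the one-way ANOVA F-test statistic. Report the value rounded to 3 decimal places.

Group means [19.22, 36.43, 35.38, 23.57], grand mean 28.258
SSB = Σnᵢ(x̄ᵢ−x̄)² = 1761.076; SSW = ΣΣ(x−x̄ᵢ)² = 686.859
MSB = 1761.076/3 = 587.0255; MSW = 686.859/27 = 25.4392
F = MSB/MSW = 23.0756
df = (3, 27)

test statistic = 23.076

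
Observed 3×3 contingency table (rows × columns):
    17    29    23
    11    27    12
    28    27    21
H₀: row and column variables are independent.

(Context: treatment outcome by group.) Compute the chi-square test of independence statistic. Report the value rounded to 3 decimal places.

Row totals [69, 50, 76], col totals [56, 83, 56], n=195
χ² = (17−19.82)²/19.82 + (29−29.37)²/29.37 + (23−19.82)²/19.82 + (11−14.36)²/14.36 + (27−21.28)²/21.28 + (12−14.36)²/14.36 + (28−21.83)²/21.83 + (27−32.35)²/32.35 + (21−21.83)²/21.83 = 6.2884
df = 4

test statistic = 6.288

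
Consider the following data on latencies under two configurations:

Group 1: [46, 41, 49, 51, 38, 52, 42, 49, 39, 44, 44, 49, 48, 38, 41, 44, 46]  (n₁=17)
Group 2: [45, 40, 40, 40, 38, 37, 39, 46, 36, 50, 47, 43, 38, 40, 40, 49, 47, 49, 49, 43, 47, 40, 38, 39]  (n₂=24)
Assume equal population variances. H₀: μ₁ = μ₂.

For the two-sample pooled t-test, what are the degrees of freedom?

degrees of freedom = 39

df = n₁ + n₂ − 2 = 17 + 24 − 2 = 39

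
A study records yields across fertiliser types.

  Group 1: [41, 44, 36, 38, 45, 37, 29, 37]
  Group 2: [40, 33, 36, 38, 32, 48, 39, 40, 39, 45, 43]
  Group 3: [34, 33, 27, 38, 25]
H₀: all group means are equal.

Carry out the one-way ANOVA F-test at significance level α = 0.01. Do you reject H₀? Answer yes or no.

Group means [38.38, 39.36, 31.40], grand mean 37.375
SSB = Σnᵢ(x̄ᵢ−x̄)² = 230.005; SSW = ΣΣ(x−x̄ᵢ)² = 521.620
MSB = 230.005/2 = 115.0023; MSW = 521.620/21 = 24.8391
F = MSB/MSW = 4.6299
df = (2, 21)
p-value (upper-tail) = 0.02159
At α=0.01: p ≥ α → fail to reject H₀

reject H₀: no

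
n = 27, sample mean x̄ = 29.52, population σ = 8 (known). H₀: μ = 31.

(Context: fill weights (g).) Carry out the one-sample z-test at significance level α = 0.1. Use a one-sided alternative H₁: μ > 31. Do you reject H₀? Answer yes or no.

SE = σ/√n = 8/√27 = 1.5396
z = (x̄−μ₀)/SE = (29.52−31)/1.5396 = -0.9613
p-value (one-sided, H₁ greater) = 0.83180
At α=0.1: p ≥ α → fail to reject H₀

reject H₀: no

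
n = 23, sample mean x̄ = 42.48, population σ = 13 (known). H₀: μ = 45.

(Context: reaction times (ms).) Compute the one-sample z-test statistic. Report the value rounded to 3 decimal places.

SE = σ/√n = 13/√23 = 2.7107
z = (x̄−μ₀)/SE = (42.48−45)/2.7107 = -0.9297

test statistic = -0.930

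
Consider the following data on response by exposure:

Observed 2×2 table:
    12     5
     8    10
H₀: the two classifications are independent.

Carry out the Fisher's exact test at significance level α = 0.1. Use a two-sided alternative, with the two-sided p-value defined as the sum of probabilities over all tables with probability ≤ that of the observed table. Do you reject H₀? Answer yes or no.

reject H₀: no

Margins: r₁=17, r₂=18, c₁=20, c₂=15, n=35
p_obs = C(17,12)·C(18,8)/C(35,20); sum pmf over tables with pmf ≤ p_obs
p-value (two-sided) = 0.17558
At α=0.1: p ≥ α → fail to reject H₀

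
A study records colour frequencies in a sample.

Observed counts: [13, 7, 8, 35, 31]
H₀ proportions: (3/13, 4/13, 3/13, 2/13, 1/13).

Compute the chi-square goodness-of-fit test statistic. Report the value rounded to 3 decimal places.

test statistic = 136.047

n = 94; E_i = n·p_i = [21.69, 28.92, 21.69, 14.46, 7.23]
χ² = (13−21.69)²/21.69 + (7−28.92)²/28.92 + (8−21.69)²/21.69 + (35−14.46)²/14.46 + (31−7.23)²/7.23 = 136.0470
df = 4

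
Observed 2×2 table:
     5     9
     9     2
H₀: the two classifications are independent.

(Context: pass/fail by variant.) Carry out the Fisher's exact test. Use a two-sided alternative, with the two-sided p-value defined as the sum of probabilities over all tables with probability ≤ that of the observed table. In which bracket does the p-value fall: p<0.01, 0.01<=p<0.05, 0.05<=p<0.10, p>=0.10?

p-value bracket: 0.01<=p<0.05

Margins: r₁=14, r₂=11, c₁=14, c₂=11, n=25
p_obs = C(14,5)·C(11,9)/C(25,14); sum pmf over tables with pmf ≤ p_obs
p-value (two-sided) = 0.04189
→ bracket: 0.01<=p<0.05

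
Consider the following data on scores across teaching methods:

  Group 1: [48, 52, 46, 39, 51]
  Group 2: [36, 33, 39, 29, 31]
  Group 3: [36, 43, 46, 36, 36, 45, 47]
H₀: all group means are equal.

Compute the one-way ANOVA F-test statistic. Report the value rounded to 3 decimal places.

Group means [47.20, 33.60, 41.29], grand mean 40.765
SSB = Σnᵢ(x̄ᵢ−x̄)² = 465.630; SSW = ΣΣ(x−x̄ᵢ)² = 325.429
MSB = 465.630/2 = 232.8151; MSW = 325.429/14 = 23.2449
F = MSB/MSW = 10.0158
df = (2, 14)

test statistic = 10.016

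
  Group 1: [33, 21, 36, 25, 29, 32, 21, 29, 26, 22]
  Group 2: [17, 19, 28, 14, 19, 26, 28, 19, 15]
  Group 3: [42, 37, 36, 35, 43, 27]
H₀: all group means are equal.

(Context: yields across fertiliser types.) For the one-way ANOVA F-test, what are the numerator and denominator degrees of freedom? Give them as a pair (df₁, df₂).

k = 3 groups, N = 25 total
df = (k−1, N−k) = (3−1, 25−3) = (2, 22)

degrees of freedom = [2, 22]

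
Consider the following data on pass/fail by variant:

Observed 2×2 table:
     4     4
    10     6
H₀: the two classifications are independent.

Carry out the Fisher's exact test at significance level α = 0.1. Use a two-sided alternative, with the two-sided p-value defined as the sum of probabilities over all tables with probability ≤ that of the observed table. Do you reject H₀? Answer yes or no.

reject H₀: no

Margins: r₁=8, r₂=16, c₁=14, c₂=10, n=24
p_obs = C(8,4)·C(16,10)/C(24,14); sum pmf over tables with pmf ≤ p_obs
p-value (two-sided) = 0.67335
At α=0.1: p ≥ α → fail to reject H₀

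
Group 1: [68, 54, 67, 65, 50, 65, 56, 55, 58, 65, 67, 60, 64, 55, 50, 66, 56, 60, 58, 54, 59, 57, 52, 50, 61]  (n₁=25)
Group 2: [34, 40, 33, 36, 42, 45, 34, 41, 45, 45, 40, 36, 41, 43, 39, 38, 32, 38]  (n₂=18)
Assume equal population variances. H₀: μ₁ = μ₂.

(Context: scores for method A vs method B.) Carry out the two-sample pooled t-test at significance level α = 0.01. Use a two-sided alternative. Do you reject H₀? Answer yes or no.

x̄₁=58.880, s₁=5.754, n₁=25
x̄₂=39.000, s₂=4.187, n₂=18
s_p² = [24·5.754² + 17·4.187²]/41 = 26.6498
SE = √(s_p²·(1/25+1/18)) = 1.5958
t = (58.880−39.000)/1.5958 = 12.4578
df = 41
p-value (two-sided) = 0.00000
At α=0.01: p < α → reject H₀

reject H₀: yes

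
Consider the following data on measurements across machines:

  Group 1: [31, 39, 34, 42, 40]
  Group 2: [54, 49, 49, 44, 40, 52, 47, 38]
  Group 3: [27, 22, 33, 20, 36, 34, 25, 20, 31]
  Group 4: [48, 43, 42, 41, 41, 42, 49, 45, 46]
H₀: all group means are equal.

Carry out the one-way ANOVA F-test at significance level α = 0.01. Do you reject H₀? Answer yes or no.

Group means [37.20, 46.62, 27.56, 44.11], grand mean 38.839
SSB = Σnᵢ(x̄ᵢ−x̄)² = 1894.407; SSW = ΣΣ(x−x̄ᵢ)² = 681.786
MSB = 1894.407/3 = 631.4691; MSW = 681.786/27 = 25.2513
F = MSB/MSW = 25.0074
df = (3, 27)
p-value (upper-tail) = 0.00000
At α=0.01: p < α → reject H₀

reject H₀: yes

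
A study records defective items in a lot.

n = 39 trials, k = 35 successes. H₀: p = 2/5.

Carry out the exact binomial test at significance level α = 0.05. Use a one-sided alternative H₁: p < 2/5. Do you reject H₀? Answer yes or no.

Exact binomial: n=39, k=35, p₀=2/5=0.4000
P(X≤35) from Σ C(n,i)·p₀^i·(1−p₀)^(n−i)
p-value (one-sided, H₁ less) = 1.00000
At α=0.05: p ≥ α → fail to reject H₀

reject H₀: no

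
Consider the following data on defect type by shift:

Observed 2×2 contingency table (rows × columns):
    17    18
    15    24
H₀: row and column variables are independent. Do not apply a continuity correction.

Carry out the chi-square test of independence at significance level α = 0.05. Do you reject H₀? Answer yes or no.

reject H₀: no

Row totals [35, 39], col totals [32, 42], n=74
χ² = (17−15.14)²/15.14 + (18−19.86)²/19.86 + (15−16.86)²/16.86 + (24−22.14)²/22.14 = 0.7682
df = 1
p-value (upper-tail) = 0.38078
At α=0.05: p ≥ α → fail to reject H₀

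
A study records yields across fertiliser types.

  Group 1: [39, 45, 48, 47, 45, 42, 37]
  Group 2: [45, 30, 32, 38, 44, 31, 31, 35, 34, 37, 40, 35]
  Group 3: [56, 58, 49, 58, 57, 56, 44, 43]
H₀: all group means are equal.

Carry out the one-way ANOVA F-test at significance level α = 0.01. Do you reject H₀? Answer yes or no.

reject H₀: yes

Group means [43.29, 36.00, 52.62], grand mean 42.815
SSB = Σnᵢ(x̄ᵢ−x̄)² = 1328.771; SSW = ΣΣ(x−x̄ᵢ)² = 655.304
MSB = 1328.771/2 = 664.3853; MSW = 655.304/24 = 27.3043
F = MSB/MSW = 24.3326
df = (2, 24)
p-value (upper-tail) = 0.00000
At α=0.01: p < α → reject H₀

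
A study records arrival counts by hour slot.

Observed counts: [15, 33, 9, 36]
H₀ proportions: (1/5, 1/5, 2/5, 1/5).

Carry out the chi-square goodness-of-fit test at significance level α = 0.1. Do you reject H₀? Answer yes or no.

reject H₀: yes

n = 93; E_i = n·p_i = [18.60, 18.60, 37.20, 18.60]
χ² = (15−18.60)²/18.60 + (33−18.60)²/18.60 + (9−37.20)²/37.20 + (36−18.60)²/18.60 = 49.5000
df = 3
p-value (upper-tail) = 0.00000
At α=0.1: p < α → reject H₀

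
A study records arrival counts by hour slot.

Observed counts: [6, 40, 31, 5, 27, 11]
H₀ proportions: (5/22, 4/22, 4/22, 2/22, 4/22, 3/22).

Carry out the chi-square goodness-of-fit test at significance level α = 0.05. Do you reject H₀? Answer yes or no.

reject H₀: yes

n = 120; E_i = n·p_i = [27.27, 21.82, 21.82, 10.91, 21.82, 16.36]
χ² = (6−27.27)²/27.27 + (40−21.82)²/21.82 + (31−21.82)²/21.82 + (5−10.91)²/10.91 + (27−21.82)²/21.82 + (11−16.36)²/16.36 = 41.7978
df = 5
p-value (upper-tail) = 0.00000
At α=0.05: p < α → reject H₀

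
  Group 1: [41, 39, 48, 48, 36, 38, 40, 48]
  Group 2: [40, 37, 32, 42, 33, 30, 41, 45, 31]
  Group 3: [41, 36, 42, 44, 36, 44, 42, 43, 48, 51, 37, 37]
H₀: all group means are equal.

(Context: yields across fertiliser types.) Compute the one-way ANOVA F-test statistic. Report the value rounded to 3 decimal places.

Group means [42.25, 36.78, 41.75], grand mean 40.345
SSB = Σnᵢ(x̄ᵢ−x̄)² = 167.246; SSW = ΣΣ(x−x̄ᵢ)² = 661.306
MSB = 167.246/2 = 83.6231; MSW = 661.306/26 = 25.4348
F = MSB/MSW = 3.2877
df = (2, 26)

test statistic = 3.288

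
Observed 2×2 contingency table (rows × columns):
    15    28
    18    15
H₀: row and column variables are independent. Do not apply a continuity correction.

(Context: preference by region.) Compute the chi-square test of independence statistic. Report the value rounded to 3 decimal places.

test statistic = 2.938

Row totals [43, 33], col totals [33, 43], n=76
χ² = (15−18.67)²/18.67 + (28−24.33)²/24.33 + (18−14.33)²/14.33 + (15−18.67)²/18.67 = 2.9380
df = 1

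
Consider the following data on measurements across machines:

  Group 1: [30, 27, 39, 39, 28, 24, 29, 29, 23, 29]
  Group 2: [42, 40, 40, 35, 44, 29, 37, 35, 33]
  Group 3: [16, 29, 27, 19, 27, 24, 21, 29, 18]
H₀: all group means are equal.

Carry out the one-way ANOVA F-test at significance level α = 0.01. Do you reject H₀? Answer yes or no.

Group means [29.70, 37.22, 23.33], grand mean 30.071
SSB = Σnᵢ(x̄ᵢ−x̄)² = 870.202; SSW = ΣΣ(x−x̄ᵢ)² = 639.656
MSB = 870.202/2 = 435.1008; MSW = 639.656/25 = 25.5862
F = MSB/MSW = 17.0053
df = (2, 25)
p-value (upper-tail) = 0.00002
At α=0.01: p < α → reject H₀

reject H₀: yes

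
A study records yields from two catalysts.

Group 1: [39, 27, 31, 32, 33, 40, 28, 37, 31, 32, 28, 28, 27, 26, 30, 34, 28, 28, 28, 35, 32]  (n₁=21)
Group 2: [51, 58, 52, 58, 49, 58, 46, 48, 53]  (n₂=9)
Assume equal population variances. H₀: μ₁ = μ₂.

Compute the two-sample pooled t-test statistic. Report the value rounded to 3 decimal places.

test statistic = -12.811

x̄₁=31.143, s₁=4.028, n₁=21
x̄₂=52.556, s₂=4.586, n₂=9
s_p² = [20·4.028² + 8·4.586²]/28 = 17.5998
SE = √(s_p²·(1/21+1/9)) = 1.6714
t = (31.143−52.556)/1.6714 = -12.8112
df = 28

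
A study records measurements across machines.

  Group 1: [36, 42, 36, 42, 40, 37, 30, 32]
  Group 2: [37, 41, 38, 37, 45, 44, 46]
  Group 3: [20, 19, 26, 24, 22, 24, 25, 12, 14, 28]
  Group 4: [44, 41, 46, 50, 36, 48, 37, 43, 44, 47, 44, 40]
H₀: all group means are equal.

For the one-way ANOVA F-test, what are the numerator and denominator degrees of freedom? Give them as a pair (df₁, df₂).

k = 4 groups, N = 37 total
df = (k−1, N−k) = (4−1, 37−4) = (3, 33)

degrees of freedom = [3, 33]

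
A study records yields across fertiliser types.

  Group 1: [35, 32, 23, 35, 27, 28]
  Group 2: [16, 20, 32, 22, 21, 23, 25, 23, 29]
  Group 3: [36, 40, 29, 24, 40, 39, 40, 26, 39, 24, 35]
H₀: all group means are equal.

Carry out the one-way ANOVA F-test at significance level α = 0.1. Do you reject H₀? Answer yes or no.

reject H₀: yes

Group means [30.00, 23.44, 33.82], grand mean 29.346
SSB = Σnᵢ(x̄ᵢ−x̄)² = 536.026; SSW = ΣΣ(x−x̄ᵢ)² = 749.859
MSB = 536.026/2 = 268.0130; MSW = 749.859/23 = 32.6025
F = MSB/MSW = 8.2206
df = (2, 23)
p-value (upper-tail) = 0.00203
At α=0.1: p < α → reject H₀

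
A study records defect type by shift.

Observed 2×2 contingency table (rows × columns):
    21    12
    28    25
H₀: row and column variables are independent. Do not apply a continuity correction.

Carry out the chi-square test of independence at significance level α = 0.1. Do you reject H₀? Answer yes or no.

reject H₀: no

Row totals [33, 53], col totals [49, 37], n=86
χ² = (21−18.80)²/18.80 + (12−14.20)²/14.20 + (28−30.20)²/30.20 + (25−22.80)²/22.80 = 0.9688
df = 1
p-value (upper-tail) = 0.32498
At α=0.1: p ≥ α → fail to reject H₀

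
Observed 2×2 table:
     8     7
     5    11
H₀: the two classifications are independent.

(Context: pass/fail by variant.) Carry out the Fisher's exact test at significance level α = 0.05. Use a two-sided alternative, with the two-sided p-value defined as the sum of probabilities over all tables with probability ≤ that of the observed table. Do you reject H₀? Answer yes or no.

Margins: r₁=15, r₂=16, c₁=13, c₂=18, n=31
p_obs = C(15,8)·C(16,5)/C(31,13); sum pmf over tables with pmf ≤ p_obs
p-value (two-sided) = 0.28516
At α=0.05: p ≥ α → fail to reject H₀

reject H₀: no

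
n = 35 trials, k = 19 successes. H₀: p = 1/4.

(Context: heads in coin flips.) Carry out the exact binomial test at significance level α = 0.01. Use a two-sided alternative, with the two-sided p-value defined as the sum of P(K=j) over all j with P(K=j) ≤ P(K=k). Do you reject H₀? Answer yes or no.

Exact binomial: n=35, k=19, p₀=1/4=0.2500
P(X=j) = C(n,j)·p₀^j·(1−p₀)^(n−j); p = Σ P(X=j) over j with P(X=j) ≤ P(X=19)
p-value (two-sided) = 0.00024
At α=0.01: p < α → reject H₀

reject H₀: yes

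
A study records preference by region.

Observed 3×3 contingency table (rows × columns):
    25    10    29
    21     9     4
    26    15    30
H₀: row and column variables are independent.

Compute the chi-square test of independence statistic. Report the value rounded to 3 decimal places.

Row totals [64, 34, 71], col totals [72, 34, 63], n=169
χ² = (25−27.27)²/27.27 + (10−12.88)²/12.88 + (29−23.86)²/23.86 + (21−14.49)²/14.49 + (9−6.84)²/6.84 + (4−12.67)²/12.67 + (26−30.25)²/30.25 + (15−14.28)²/14.28 + (30−26.47)²/26.47 = 12.5919
df = 4

test statistic = 12.592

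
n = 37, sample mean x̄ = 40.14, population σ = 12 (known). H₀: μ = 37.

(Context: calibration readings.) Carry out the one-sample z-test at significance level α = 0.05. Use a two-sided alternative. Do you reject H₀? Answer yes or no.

SE = σ/√n = 12/√37 = 1.9728
z = (x̄−μ₀)/SE = (40.14−37)/1.9728 = 1.5917
p-value (two-sided) = 0.11146
At α=0.05: p ≥ α → fail to reject H₀

reject H₀: no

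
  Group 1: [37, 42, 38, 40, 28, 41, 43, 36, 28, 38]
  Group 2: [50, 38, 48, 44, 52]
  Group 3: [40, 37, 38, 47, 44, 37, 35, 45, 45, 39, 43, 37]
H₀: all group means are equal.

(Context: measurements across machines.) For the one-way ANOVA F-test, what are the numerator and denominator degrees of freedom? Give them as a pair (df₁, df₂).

k = 3 groups, N = 27 total
df = (k−1, N−k) = (3−1, 27−3) = (2, 24)

degrees of freedom = [2, 24]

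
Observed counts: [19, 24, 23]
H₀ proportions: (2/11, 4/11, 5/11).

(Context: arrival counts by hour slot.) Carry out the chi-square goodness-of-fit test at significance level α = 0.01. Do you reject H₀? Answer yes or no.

reject H₀: no

n = 66; E_i = n·p_i = [12.00, 24.00, 30.00]
χ² = (19−12.00)²/12.00 + (24−24.00)²/24.00 + (23−30.00)²/30.00 = 5.7167
df = 2
p-value (upper-tail) = 0.05736
At α=0.01: p ≥ α → fail to reject H₀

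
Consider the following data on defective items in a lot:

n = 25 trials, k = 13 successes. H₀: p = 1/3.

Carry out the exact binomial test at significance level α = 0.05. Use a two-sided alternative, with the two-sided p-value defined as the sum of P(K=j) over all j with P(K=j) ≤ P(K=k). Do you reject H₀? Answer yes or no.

reject H₀: no

Exact binomial: n=25, k=13, p₀=1/3=0.3333
P(X=j) = C(n,j)·p₀^j·(1−p₀)^(n−j); p = Σ P(X=j) over j with P(X=j) ≤ P(X=13)
p-value (two-sided) = 0.05640
At α=0.05: p ≥ α → fail to reject H₀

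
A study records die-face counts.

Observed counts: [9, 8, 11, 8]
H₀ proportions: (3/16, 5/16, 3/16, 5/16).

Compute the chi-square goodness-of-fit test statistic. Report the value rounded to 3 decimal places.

test statistic = 5.304

n = 36; E_i = n·p_i = [6.75, 11.25, 6.75, 11.25]
χ² = (9−6.75)²/6.75 + (8−11.25)²/11.25 + (11−6.75)²/6.75 + (8−11.25)²/11.25 = 5.3037
df = 3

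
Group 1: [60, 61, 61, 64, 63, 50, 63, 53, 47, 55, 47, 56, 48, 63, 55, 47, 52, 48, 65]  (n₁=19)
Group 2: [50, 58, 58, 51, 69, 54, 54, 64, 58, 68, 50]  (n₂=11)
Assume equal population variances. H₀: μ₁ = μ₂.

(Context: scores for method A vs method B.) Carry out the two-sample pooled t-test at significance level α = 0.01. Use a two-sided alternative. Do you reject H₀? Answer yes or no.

x̄₁=55.684, s₁=6.625, n₁=19
x̄₂=57.636, s₂=6.816, n₂=11
s_p² = [18·6.625² + 10·6.816²]/28 = 44.8090
SE = √(s_p²·(1/19+1/11)) = 2.5361
t = (55.684−57.636)/2.5361 = -0.7697
df = 28
p-value (two-sided) = 0.44790
At α=0.01: p ≥ α → fail to reject H₀

reject H₀: no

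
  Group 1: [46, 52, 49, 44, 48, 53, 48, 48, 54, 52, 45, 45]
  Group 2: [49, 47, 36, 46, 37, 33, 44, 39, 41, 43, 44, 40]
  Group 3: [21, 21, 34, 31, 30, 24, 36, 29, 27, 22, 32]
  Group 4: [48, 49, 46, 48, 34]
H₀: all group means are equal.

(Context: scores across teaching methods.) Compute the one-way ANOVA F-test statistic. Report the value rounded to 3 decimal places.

test statistic = 39.078

Group means [48.67, 41.58, 27.91, 45.00], grand mean 40.375
SSB = Σnᵢ(x̄ᵢ−x̄)² = 2658.883; SSW = ΣΣ(x−x̄ᵢ)² = 816.492
MSB = 2658.883/3 = 886.2942; MSW = 816.492/36 = 22.6803
F = MSB/MSW = 39.0776
df = (3, 36)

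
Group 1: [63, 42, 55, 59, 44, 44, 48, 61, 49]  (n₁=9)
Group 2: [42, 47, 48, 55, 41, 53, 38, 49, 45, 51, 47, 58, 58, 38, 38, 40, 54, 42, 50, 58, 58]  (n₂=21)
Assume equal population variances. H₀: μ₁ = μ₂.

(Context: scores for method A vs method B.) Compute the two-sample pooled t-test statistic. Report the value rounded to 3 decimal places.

test statistic = 1.212

x̄₁=51.667, s₁=8.000, n₁=9
x̄₂=48.095, s₂=7.141, n₂=21
s_p² = [8·8.000² + 20·7.141²]/28 = 54.7075
SE = √(s_p²·(1/9+1/21)) = 2.9468
t = (51.667−48.095)/2.9468 = 1.2120
df = 28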